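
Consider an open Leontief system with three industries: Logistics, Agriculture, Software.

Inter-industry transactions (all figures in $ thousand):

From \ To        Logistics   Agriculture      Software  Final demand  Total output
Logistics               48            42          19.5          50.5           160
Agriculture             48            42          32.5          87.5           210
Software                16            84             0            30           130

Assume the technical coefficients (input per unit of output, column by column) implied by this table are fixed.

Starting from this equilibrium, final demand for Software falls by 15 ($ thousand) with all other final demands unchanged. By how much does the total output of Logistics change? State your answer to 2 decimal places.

Technical coefficients a_ij = z_ij / X_j:
  a_11 = 48/160 = 0.30, a_21 = 48/160 = 0.30, a_31 = 16/160 = 0.10
  a_12 = 42/210 = 0.20, a_22 = 42/210 = 0.20, a_32 = 84/210 = 0.40
  a_13 = 19.5/130 = 0.15, a_23 = 32.5/130 = 0.25, a_33 = 0/130 = 0.00
I − A =
  [   0.70    -0.20    -0.15]
  [  -0.30     0.80    -0.25]
  [  -0.10    -0.40     1.00]
Cofactors of I−A, C_ij = (−1)^(i+j)·(minor ij) (rows/columns in the sector order above):
  C_11 = (0.80)(1.00) − (-0.25)(-0.40) = 0.7000
  C_12 = −[(-0.30)(1.00) − (-0.25)(-0.10)] = 0.3250
  C_13 = (-0.30)(-0.40) − (0.80)(-0.10) = 0.2000
  C_21 = −[(-0.20)(1.00) − (-0.15)(-0.40)] = 0.2600
  C_22 = (0.70)(1.00) − (-0.15)(-0.10) = 0.6850
  C_23 = −[(0.70)(-0.40) − (-0.20)(-0.10)] = 0.3000
  C_31 = (-0.20)(-0.25) − (-0.15)(0.80) = 0.1700
  C_32 = −[(0.70)(-0.25) − (-0.15)(-0.30)] = 0.2200
  C_33 = (0.70)(0.80) − (-0.20)(-0.30) = 0.5000
det(I−A) = Σ_j (I−A)_1j·C_1j = (0.70)(0.7000) + (-0.20)(0.3250) + (-0.15)(0.2000) = 0.3950
adj(I−A) = Cᵀ =
  [ 0.7000   0.2600   0.1700]
  [ 0.3250   0.6850   0.2200]
  [ 0.2000   0.3000   0.5000]
(I − A)⁻¹ = adj(I−A) / det(I−A) ≈
  [   1.7722     0.6582     0.4304]
  [   0.8228     1.7342     0.5570]
  [   0.5063     0.7595     1.2658]
Δx = (I − A)⁻¹ Δd with Δd having -15 in the Software component and 0 elsewhere.
So Δx_1 = L_13 · (-15), where L_13 = adj(I−A)_13 / det(I−A) = 0.1700 / 0.3950.
Δx_1 = 0.1700 × (-15) / 0.3950 = -2.55 / 0.3950 ≈ -6.46.

Δx_1 = -6.46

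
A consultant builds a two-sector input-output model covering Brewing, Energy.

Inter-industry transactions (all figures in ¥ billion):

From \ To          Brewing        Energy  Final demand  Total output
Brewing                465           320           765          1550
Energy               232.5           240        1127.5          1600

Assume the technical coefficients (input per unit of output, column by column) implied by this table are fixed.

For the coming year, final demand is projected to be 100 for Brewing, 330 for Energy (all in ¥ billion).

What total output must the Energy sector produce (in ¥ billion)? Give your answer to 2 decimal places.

x_E = 435.40

Technical coefficients a_ij = z_ij / X_j:
  a_BB = 465/1550 = 0.30, a_EB = 232.5/1550 = 0.15
  a_BE = 320/1600 = 0.20, a_EE = 240/1600 = 0.15
I − A =
  [   0.70    -0.20]
  [  -0.15     0.85]
det(I−A) = (0.70)(0.85) − (-0.20)(-0.15) = 0.5650
adj(I−A) = [[0.85, 0.20], [0.15, 0.70]]
(I − A)⁻¹ = adj(I−A) / det(I−A) ≈
  [   1.5044     0.3540]
  [   0.2655     1.2389]
x = (I − A)⁻¹ d = adj(I−A)·d / det(I−A), with det(I−A) = 0.5650:
  x_B = (0.85·100 + 0.20·330) / 0.5650 = 151.00 / 0.5650 ≈ 267.26
  x_E = (0.15·100 + 0.70·330) / 0.5650 = 246.00 / 0.5650 ≈ 435.40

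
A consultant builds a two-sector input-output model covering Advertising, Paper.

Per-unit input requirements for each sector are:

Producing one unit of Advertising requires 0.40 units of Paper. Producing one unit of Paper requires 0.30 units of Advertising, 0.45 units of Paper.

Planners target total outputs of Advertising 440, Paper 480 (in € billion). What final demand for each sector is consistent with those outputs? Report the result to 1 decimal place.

d_1 = 296.0, d_2 = 88.0

I − A =
  [   1.00    -0.30]
  [  -0.40     0.55]
d = (I − A) x:
  d_1 = (+1.00)·440 + (-0.30)·480 = 296.0
  d_2 = (-0.40)·440 + (+0.55)·480 = 88.0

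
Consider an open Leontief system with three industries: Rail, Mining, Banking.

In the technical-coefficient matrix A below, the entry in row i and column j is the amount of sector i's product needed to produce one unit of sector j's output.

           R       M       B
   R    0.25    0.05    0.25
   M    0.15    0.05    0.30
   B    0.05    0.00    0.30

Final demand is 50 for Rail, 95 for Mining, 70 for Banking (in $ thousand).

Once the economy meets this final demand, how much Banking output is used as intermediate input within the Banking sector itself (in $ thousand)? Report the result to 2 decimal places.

I − A =
  [   0.75    -0.05    -0.25]
  [  -0.15     0.95    -0.30]
  [  -0.05     0.00     0.70]
Cofactors of I−A, C_ij = (−1)^(i+j)·(minor ij) (rows/columns in the sector order above):
  C_11 = (0.95)(0.70) − (-0.30)(0.00) = 0.6650
  C_12 = −[(-0.15)(0.70) − (-0.30)(-0.05)] = 0.1200
  C_13 = (-0.15)(0.00) − (0.95)(-0.05) = 0.0475
  C_21 = −[(-0.05)(0.70) − (-0.25)(0.00)] = 0.0350
  C_22 = (0.75)(0.70) − (-0.25)(-0.05) = 0.5125
  C_23 = −[(0.75)(0.00) − (-0.05)(-0.05)] = 0.0025
  C_31 = (-0.05)(-0.30) − (-0.25)(0.95) = 0.2525
  C_32 = −[(0.75)(-0.30) − (-0.25)(-0.15)] = 0.2625
  C_33 = (0.75)(0.95) − (-0.05)(-0.15) = 0.7050
det(I−A) = Σ_j (I−A)_1j·C_1j = (0.75)(0.6650) + (-0.05)(0.1200) + (-0.25)(0.0475) = 0.480875
adj(I−A) = Cᵀ =
  [ 0.6650   0.0350   0.2525]
  [ 0.1200   0.5125   0.2625]
  [ 0.0475   0.0025   0.7050]
(I − A)⁻¹ = adj(I−A) / det(I−A) ≈
  [   1.3829     0.0728     0.5251]
  [   0.2495     1.0658     0.5459]
  [   0.0988     0.0052     1.4661]
First solve x = (I − A)⁻¹ d = adj(I−A)·d / det(I−A); in particular x_B = (0.0475·50 + 0.0025·95 + 0.7050·70) / 0.480875 = 51.9625 / 0.480875 ≈ 108.0582.
Intermediate flow from B to B: z_BB = a_BB · x_B = 0.30 × 51.9625 / 0.480875 = 15.58875 / 0.480875 ≈ 32.42.

z_BB = 32.42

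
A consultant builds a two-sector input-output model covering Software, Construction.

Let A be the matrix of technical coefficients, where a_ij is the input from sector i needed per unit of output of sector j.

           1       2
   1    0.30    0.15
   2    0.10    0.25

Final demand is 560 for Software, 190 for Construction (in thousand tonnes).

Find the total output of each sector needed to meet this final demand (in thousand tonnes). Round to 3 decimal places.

I − A =
  [   0.70    -0.15]
  [  -0.10     0.75]
det(I−A) = (0.70)(0.75) − (-0.15)(-0.10) = 0.5100
adj(I−A) = [[0.75, 0.15], [0.10, 0.70]]
(I − A)⁻¹ = adj(I−A) / det(I−A) ≈
  [   1.4706     0.2941]
  [   0.1961     1.3725]
x = (I − A)⁻¹ d = adj(I−A)·d / det(I−A), with det(I−A) = 0.5100:
  x_1 = (0.75·560 + 0.15·190) / 0.5100 = 448.50 / 0.5100 ≈ 879.412
  x_2 = (0.10·560 + 0.70·190) / 0.5100 = 189.00 / 0.5100 ≈ 370.588

x_1 = 879.412, x_2 = 370.588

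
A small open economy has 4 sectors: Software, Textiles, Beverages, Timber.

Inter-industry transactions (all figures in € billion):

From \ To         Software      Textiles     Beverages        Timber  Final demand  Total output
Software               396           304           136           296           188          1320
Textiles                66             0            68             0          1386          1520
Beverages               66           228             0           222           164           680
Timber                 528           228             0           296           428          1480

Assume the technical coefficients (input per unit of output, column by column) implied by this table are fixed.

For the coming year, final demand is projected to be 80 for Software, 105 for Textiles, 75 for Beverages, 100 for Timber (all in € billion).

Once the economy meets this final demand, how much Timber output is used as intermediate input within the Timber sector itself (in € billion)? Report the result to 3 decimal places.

Technical coefficients a_ij = z_ij / X_j:
  a_11 = 396/1320 = 0.30, a_21 = 66/1320 = 0.05, a_31 = 66/1320 = 0.05, a_41 = 528/1320 = 0.40
  a_12 = 304/1520 = 0.20, a_22 = 0/1520 = 0.00, a_32 = 228/1520 = 0.15, a_42 = 228/1520 = 0.15
  a_13 = 136/680 = 0.20, a_23 = 68/680 = 0.10, a_33 = 0/680 = 0.00, a_43 = 0/680 = 0.00
  a_14 = 296/1480 = 0.20, a_24 = 0/1480 = 0.00, a_34 = 222/1480 = 0.15, a_44 = 296/1480 = 0.20
I − A =
  [   0.70    -0.20    -0.20    -0.20]
  [  -0.05     1.00    -0.10     0.00]
  [  -0.05    -0.15     1.00    -0.15]
  [  -0.40    -0.15     0.00     0.80]
Compute the cofactors C_ij = (−1)^(i+j)·(3×3 minor ij) of I−A; the adjugate is their transpose:
adj(I−A) = Cᵀ =
  [ 0.785750   0.218500   0.179000   0.230000]
  [ 0.050000   0.460000   0.056000   0.023000]
  [ 0.107125   0.109250   0.470500   0.115000]
  [ 0.402250   0.195500   0.100000   0.667000]
det(I−A) = Σ_j (I−A)_1j·C_1j = (0.70)(0.785750) + (-0.20)(0.050000) + (-0.20)(0.107125) + (-0.20)(0.402250) = 0.43815
(I − A)⁻¹ = adj(I−A) / det(I−A) ≈
  [   1.7933     0.4987     0.4085     0.5249]
  [   0.1141     1.0499     0.1278     0.0525]
  [   0.2445     0.2493     1.0738     0.2625]
  [   0.9181     0.4462     0.2282     1.5223]
First solve x = (I − A)⁻¹ d = adj(I−A)·d / det(I−A); in particular x_4 = (0.402250·80 + 0.195500·105 + 0.100000·75 + 0.667000·100) / 0.43815 = 126.9075 / 0.43815 ≈ 289.64396.
Intermediate flow from 4 to 4: z_44 = a_44 · x_4 = 0.20 × 126.9075 / 0.43815 = 25.3815 / 0.43815 ≈ 57.929.

z_44 = 57.929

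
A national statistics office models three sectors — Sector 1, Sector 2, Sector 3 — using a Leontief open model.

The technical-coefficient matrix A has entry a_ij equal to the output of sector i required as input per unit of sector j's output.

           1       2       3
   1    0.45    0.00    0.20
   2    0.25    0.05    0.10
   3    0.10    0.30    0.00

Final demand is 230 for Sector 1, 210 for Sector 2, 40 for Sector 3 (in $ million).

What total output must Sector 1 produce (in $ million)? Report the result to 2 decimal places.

I − A =
  [   0.55     0.00    -0.20]
  [  -0.25     0.95    -0.10]
  [  -0.10    -0.30     1.00]
Cofactors of I−A, C_ij = (−1)^(i+j)·(minor ij) (rows/columns in the sector order above):
  C_11 = (0.95)(1.00) − (-0.10)(-0.30) = 0.9200
  C_12 = −[(-0.25)(1.00) − (-0.10)(-0.10)] = 0.2600
  C_13 = (-0.25)(-0.30) − (0.95)(-0.10) = 0.1700
  C_21 = −[(0.00)(1.00) − (-0.20)(-0.30)] = 0.0600
  C_22 = (0.55)(1.00) − (-0.20)(-0.10) = 0.5300
  C_23 = −[(0.55)(-0.30) − (0.00)(-0.10)] = 0.1650
  C_31 = (0.00)(-0.10) − (-0.20)(0.95) = 0.1900
  C_32 = −[(0.55)(-0.10) − (-0.20)(-0.25)] = 0.1050
  C_33 = (0.55)(0.95) − (0.00)(-0.25) = 0.5225
det(I−A) = Σ_j (I−A)_1j·C_1j = (0.55)(0.9200) + (0.00)(0.2600) + (-0.20)(0.1700) = 0.4720
adj(I−A) = Cᵀ =
  [ 0.9200   0.0600   0.1900]
  [ 0.2600   0.5300   0.1050]
  [ 0.1700   0.1650   0.5225]
(I − A)⁻¹ = adj(I−A) / det(I−A) ≈
  [   1.9492     0.1271     0.4025]
  [   0.5508     1.1229     0.2225]
  [   0.3602     0.3496     1.1070]
x = (I − A)⁻¹ d = adj(I−A)·d / det(I−A), with det(I−A) = 0.4720:
  x_1 = (0.9200·230 + 0.0600·210 + 0.1900·40) / 0.4720 = 231.80 / 0.4720 ≈ 491.10
  x_2 = (0.2600·230 + 0.5300·210 + 0.1050·40) / 0.4720 = 175.30 / 0.4720 ≈ 371.40
  x_3 = (0.1700·230 + 0.1650·210 + 0.5225·40) / 0.4720 = 94.65 / 0.4720 ≈ 200.53

x_1 = 491.10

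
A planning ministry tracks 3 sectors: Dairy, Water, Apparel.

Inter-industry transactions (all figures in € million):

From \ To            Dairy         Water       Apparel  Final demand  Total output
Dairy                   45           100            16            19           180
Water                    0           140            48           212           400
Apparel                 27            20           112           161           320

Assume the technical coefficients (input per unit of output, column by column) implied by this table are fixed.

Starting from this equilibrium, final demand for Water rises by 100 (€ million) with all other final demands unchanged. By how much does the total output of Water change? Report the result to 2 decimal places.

Δx_W = 159.60

Technical coefficients a_ij = z_ij / X_j:
  a_DD = 45/180 = 0.25, a_WD = 0/180 = 0.00, a_AD = 27/180 = 0.15
  a_DW = 100/400 = 0.25, a_WW = 140/400 = 0.35, a_AW = 20/400 = 0.05
  a_DA = 16/320 = 0.05, a_WA = 48/320 = 0.15, a_AA = 112/320 = 0.35
I − A =
  [   0.75    -0.25    -0.05]
  [   0.00     0.65    -0.15]
  [  -0.15    -0.05     0.65]
Cofactors of I−A, C_ij = (−1)^(i+j)·(minor ij) (rows/columns in the sector order above):
  C_11 = (0.65)(0.65) − (-0.15)(-0.05) = 0.4150
  C_12 = −[(0.00)(0.65) − (-0.15)(-0.15)] = 0.0225
  C_13 = (0.00)(-0.05) − (0.65)(-0.15) = 0.0975
  C_21 = −[(-0.25)(0.65) − (-0.05)(-0.05)] = 0.1650
  C_22 = (0.75)(0.65) − (-0.05)(-0.15) = 0.4800
  C_23 = −[(0.75)(-0.05) − (-0.25)(-0.15)] = 0.0750
  C_31 = (-0.25)(-0.15) − (-0.05)(0.65) = 0.0700
  C_32 = −[(0.75)(-0.15) − (-0.05)(0.00)] = 0.1125
  C_33 = (0.75)(0.65) − (-0.25)(0.00) = 0.4875
det(I−A) = Σ_j (I−A)_1j·C_1j = (0.75)(0.4150) + (-0.25)(0.0225) + (-0.05)(0.0975) = 0.30075
adj(I−A) = Cᵀ =
  [ 0.4150   0.1650   0.0700]
  [ 0.0225   0.4800   0.1125]
  [ 0.0975   0.0750   0.4875]
(I − A)⁻¹ = adj(I−A) / det(I−A) ≈
  [   1.3799     0.5486     0.2328]
  [   0.0748     1.5960     0.3741]
  [   0.3242     0.2494     1.6209]
Δx = (I − A)⁻¹ Δd with Δd having +100 in the Water component and 0 elsewhere.
So Δx_W = L_WW · (+100), where L_WW = adj(I−A)_WW / det(I−A) = 0.4800 / 0.30075.
Δx_W = 0.4800 × (+100) / 0.30075 = 48.00 / 0.30075 ≈ 159.60.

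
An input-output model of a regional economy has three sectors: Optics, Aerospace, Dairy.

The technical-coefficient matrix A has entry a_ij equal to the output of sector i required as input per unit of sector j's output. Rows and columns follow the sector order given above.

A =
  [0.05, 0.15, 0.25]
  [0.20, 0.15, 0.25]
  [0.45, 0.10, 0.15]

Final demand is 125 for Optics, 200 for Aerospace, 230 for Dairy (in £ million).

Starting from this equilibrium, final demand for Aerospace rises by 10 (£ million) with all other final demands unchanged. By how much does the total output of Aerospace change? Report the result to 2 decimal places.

Δx_2 = 13.38

I − A =
  [   0.95    -0.15    -0.25]
  [  -0.20     0.85    -0.25]
  [  -0.45    -0.10     0.85]
Cofactors of I−A, C_ij = (−1)^(i+j)·(minor ij) (rows/columns in the sector order above):
  C_11 = (0.85)(0.85) − (-0.25)(-0.10) = 0.6975
  C_12 = −[(-0.20)(0.85) − (-0.25)(-0.45)] = 0.2825
  C_13 = (-0.20)(-0.10) − (0.85)(-0.45) = 0.4025
  C_21 = −[(-0.15)(0.85) − (-0.25)(-0.10)] = 0.1525
  C_22 = (0.95)(0.85) − (-0.25)(-0.45) = 0.6950
  C_23 = −[(0.95)(-0.10) − (-0.15)(-0.45)] = 0.1625
  C_31 = (-0.15)(-0.25) − (-0.25)(0.85) = 0.2500
  C_32 = −[(0.95)(-0.25) − (-0.25)(-0.20)] = 0.2875
  C_33 = (0.95)(0.85) − (-0.15)(-0.20) = 0.7775
det(I−A) = Σ_j (I−A)_1j·C_1j = (0.95)(0.6975) + (-0.15)(0.2825) + (-0.25)(0.4025) = 0.519625
adj(I−A) = Cᵀ =
  [ 0.6975   0.1525   0.2500]
  [ 0.2825   0.6950   0.2875]
  [ 0.4025   0.1625   0.7775]
(I − A)⁻¹ = adj(I−A) / det(I−A) ≈
  [   1.3423     0.2935     0.4811]
  [   0.5437     1.3375     0.5533]
  [   0.7746     0.3127     1.4963]
Δx = (I − A)⁻¹ Δd with Δd having +10 in the Aerospace component and 0 elsewhere.
So Δx_2 = L_22 · (+10), where L_22 = adj(I−A)_22 / det(I−A) = 0.6950 / 0.519625.
Δx_2 = 0.6950 × (+10) / 0.519625 = 6.95 / 0.519625 ≈ 13.38.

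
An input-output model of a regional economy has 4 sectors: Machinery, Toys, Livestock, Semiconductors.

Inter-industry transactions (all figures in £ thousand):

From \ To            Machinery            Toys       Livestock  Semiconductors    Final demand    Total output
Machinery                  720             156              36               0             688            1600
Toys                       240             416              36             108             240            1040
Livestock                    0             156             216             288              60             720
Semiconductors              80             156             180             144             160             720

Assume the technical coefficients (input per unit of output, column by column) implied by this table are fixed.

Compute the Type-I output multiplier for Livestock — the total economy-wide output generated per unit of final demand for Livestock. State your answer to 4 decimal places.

Technical coefficients a_ij = z_ij / X_j:
  a_MM = 720/1600 = 0.45, a_TM = 240/1600 = 0.15, a_LM = 0/1600 = 0.00, a_SM = 80/1600 = 0.05
  a_MT = 156/1040 = 0.15, a_TT = 416/1040 = 0.40, a_LT = 156/1040 = 0.15, a_ST = 156/1040 = 0.15
  a_ML = 36/720 = 0.05, a_TL = 36/720 = 0.05, a_LL = 216/720 = 0.30, a_SL = 180/720 = 0.25
  a_MS = 0/720 = 0.00, a_TS = 108/720 = 0.15, a_LS = 288/720 = 0.40, a_SS = 144/720 = 0.20
I − A =
  [   0.55    -0.15    -0.05     0.00]
  [  -0.15     0.60    -0.05    -0.15]
  [   0.00    -0.15     0.70    -0.40]
  [  -0.05    -0.15    -0.25     0.80]
Compute the cofactors C_ij = (−1)^(i+j)·(3×3 minor ij) of I−A; the adjugate is their transpose:
adj(I−A) = Cᵀ =
  [ 0.245625   0.078000   0.034500   0.031875]
  [ 0.075250   0.252000   0.049000   0.071750]
  [ 0.040125   0.102000   0.232500   0.135375]
  [ 0.042000   0.084000   0.084000   0.210000]
det(I−A) = Σ_j (I−A)_1j·C_1j = (0.55)(0.245625) + (-0.15)(0.075250) + (-0.05)(0.040125) + (0.00)(0.042000) = 0.1218
(I − A)⁻¹ = adj(I−A) / det(I−A) ≈
  [   2.01663     0.64039     0.28325     0.26170]
  [   0.61782     2.06897     0.40230     0.58908]
  [   0.32943     0.83744     1.90887     1.11145]
  [   0.34483     0.68966     0.68966     1.72414]
The output multiplier for sector j is the column-j sum of the Leontief inverse (I − A)⁻¹ = adj(I−A) / det(I−A).
Column L of adj(I−A): (0.034500, 0.049000, 0.232500, 0.084000); det(I−A) = 0.1218.
m_L = (0.034500 + 0.049000 + 0.232500 + 0.084000) / 0.1218 = 0.40 / 0.1218 ≈ 3.2841.

m_L = 3.2841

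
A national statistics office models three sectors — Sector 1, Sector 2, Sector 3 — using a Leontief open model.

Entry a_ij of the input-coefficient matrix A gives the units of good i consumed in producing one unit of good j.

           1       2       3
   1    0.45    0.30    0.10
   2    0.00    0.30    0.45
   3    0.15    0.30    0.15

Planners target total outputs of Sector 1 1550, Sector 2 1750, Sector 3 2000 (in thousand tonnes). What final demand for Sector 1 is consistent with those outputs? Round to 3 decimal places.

I − A =
  [   0.55    -0.30    -0.10]
  [   0.00     0.70    -0.45]
  [  -0.15    -0.30     0.85]
d = (I − A) x:
  d_1 = (+0.55)·1550 + (-0.30)·1750 + (-0.10)·2000 = 127.500
  d_2 = (+0.00)·1550 + (+0.70)·1750 + (-0.45)·2000 = 325.000
  d_3 = (-0.15)·1550 + (-0.30)·1750 + (+0.85)·2000 = 942.500

d_1 = 127.500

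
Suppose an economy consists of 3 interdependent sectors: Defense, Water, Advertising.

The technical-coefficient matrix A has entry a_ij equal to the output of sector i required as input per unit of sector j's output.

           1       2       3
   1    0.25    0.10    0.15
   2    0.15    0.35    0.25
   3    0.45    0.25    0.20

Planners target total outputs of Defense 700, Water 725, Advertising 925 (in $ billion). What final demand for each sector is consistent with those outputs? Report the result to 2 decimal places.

d_1 = 313.75, d_2 = 135.00, d_3 = 243.75

I − A =
  [   0.75    -0.10    -0.15]
  [  -0.15     0.65    -0.25]
  [  -0.45    -0.25     0.80]
d = (I − A) x:
  d_1 = (+0.75)·700 + (-0.10)·725 + (-0.15)·925 = 313.75
  d_2 = (-0.15)·700 + (+0.65)·725 + (-0.25)·925 = 135.00
  d_3 = (-0.45)·700 + (-0.25)·725 + (+0.80)·925 = 243.75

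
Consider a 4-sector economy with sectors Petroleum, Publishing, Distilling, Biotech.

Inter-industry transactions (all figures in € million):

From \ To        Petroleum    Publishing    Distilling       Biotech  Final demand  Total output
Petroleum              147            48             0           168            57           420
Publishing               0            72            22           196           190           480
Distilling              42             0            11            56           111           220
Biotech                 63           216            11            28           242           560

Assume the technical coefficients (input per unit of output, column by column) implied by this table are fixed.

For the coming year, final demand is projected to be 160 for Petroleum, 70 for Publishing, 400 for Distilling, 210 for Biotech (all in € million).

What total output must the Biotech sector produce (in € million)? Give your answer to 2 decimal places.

x_4 = 498.28

Technical coefficients a_ij = z_ij / X_j:
  a_11 = 147/420 = 0.35, a_21 = 0/420 = 0.00, a_31 = 42/420 = 0.10, a_41 = 63/420 = 0.15
  a_12 = 48/480 = 0.10, a_22 = 72/480 = 0.15, a_32 = 0/480 = 0.00, a_42 = 216/480 = 0.45
  a_13 = 0/220 = 0.00, a_23 = 22/220 = 0.10, a_33 = 11/220 = 0.05, a_43 = 11/220 = 0.05
  a_14 = 168/560 = 0.30, a_24 = 196/560 = 0.35, a_34 = 56/560 = 0.10, a_44 = 28/560 = 0.05
I − A =
  [   0.65    -0.10     0.00    -0.30]
  [   0.00     0.85    -0.10    -0.35]
  [  -0.10     0.00     0.95    -0.10]
  [  -0.15    -0.45    -0.05     0.95]
Compute the cofactors C_ij = (−1)^(i+j)·(3×3 minor ij) of I−A; the adjugate is their transpose:
adj(I−A) = Cᵀ =
  [ 0.608750   0.218000   0.037500   0.276500]
  [ 0.062625   0.539125   0.068625   0.225625]
  [ 0.077750   0.053750   0.379000   0.084250]
  [ 0.129875   0.292625   0.058375   0.523875]
det(I−A) = Σ_j (I−A)_1j·C_1j = (0.65)(0.608750) + (-0.10)(0.062625) + (0.00)(0.077750) + (-0.30)(0.129875) = 0.3504625
(I − A)⁻¹ = adj(I−A) / det(I−A) ≈
  [   1.7370     0.6220     0.1070     0.7890]
  [   0.1787     1.5383     0.1958     0.6438]
  [   0.2218     0.1534     1.0814     0.2404]
  [   0.3706     0.8350     0.1666     1.4948]
x = (I − A)⁻¹ d = adj(I−A)·d / det(I−A), with det(I−A) = 0.3504625:
  x_1 = (0.608750·160 + 0.218000·70 + 0.037500·400 + 0.276500·210) / 0.3504625 = 185.725 / 0.3504625 ≈ 529.94
  x_2 = (0.062625·160 + 0.539125·70 + 0.068625·400 + 0.225625·210) / 0.3504625 = 122.59 / 0.3504625 ≈ 349.79
  x_3 = (0.077750·160 + 0.053750·70 + 0.379000·400 + 0.084250·210) / 0.3504625 = 185.495 / 0.3504625 ≈ 529.29
  x_4 = (0.129875·160 + 0.292625·70 + 0.058375·400 + 0.523875·210) / 0.3504625 = 174.6275 / 0.3504625 ≈ 498.28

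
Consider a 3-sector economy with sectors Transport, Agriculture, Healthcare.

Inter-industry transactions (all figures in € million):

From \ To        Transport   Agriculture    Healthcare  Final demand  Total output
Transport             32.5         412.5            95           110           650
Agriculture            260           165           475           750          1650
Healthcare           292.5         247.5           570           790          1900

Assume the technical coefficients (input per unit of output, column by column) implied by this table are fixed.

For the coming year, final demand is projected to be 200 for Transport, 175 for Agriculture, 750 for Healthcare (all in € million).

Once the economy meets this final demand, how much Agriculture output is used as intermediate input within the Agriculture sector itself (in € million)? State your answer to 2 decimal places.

z_AA = 86.99

Technical coefficients a_ij = z_ij / X_j:
  a_TT = 32.5/650 = 0.05, a_AT = 260/650 = 0.40, a_HT = 292.5/650 = 0.45
  a_TA = 412.5/1650 = 0.25, a_AA = 165/1650 = 0.10, a_HA = 247.5/1650 = 0.15
  a_TH = 95/1900 = 0.05, a_AH = 475/1900 = 0.25, a_HH = 570/1900 = 0.30
I − A =
  [   0.95    -0.25    -0.05]
  [  -0.40     0.90    -0.25]
  [  -0.45    -0.15     0.70]
Cofactors of I−A, C_ij = (−1)^(i+j)·(minor ij) (rows/columns in the sector order above):
  C_11 = (0.90)(0.70) − (-0.25)(-0.15) = 0.5925
  C_12 = −[(-0.40)(0.70) − (-0.25)(-0.45)] = 0.3925
  C_13 = (-0.40)(-0.15) − (0.90)(-0.45) = 0.4650
  C_21 = −[(-0.25)(0.70) − (-0.05)(-0.15)] = 0.1825
  C_22 = (0.95)(0.70) − (-0.05)(-0.45) = 0.6425
  C_23 = −[(0.95)(-0.15) − (-0.25)(-0.45)] = 0.2550
  C_31 = (-0.25)(-0.25) − (-0.05)(0.90) = 0.1075
  C_32 = −[(0.95)(-0.25) − (-0.05)(-0.40)] = 0.2575
  C_33 = (0.95)(0.90) − (-0.25)(-0.40) = 0.7550
det(I−A) = Σ_j (I−A)_1j·C_1j = (0.95)(0.5925) + (-0.25)(0.3925) + (-0.05)(0.4650) = 0.4415
adj(I−A) = Cᵀ =
  [ 0.5925   0.1825   0.1075]
  [ 0.3925   0.6425   0.2575]
  [ 0.4650   0.2550   0.7550]
(I − A)⁻¹ = adj(I−A) / det(I−A) ≈
  [   1.3420     0.4134     0.2435]
  [   0.8890     1.4553     0.5832]
  [   1.0532     0.5776     1.7101]
First solve x = (I − A)⁻¹ d = adj(I−A)·d / det(I−A); in particular x_A = (0.3925·200 + 0.6425·175 + 0.2575·750) / 0.4415 = 384.0625 / 0.4415 ≈ 869.9037.
Intermediate flow from A to A: z_AA = a_AA · x_A = 0.10 × 384.0625 / 0.4415 = 38.40625 / 0.4415 ≈ 86.99.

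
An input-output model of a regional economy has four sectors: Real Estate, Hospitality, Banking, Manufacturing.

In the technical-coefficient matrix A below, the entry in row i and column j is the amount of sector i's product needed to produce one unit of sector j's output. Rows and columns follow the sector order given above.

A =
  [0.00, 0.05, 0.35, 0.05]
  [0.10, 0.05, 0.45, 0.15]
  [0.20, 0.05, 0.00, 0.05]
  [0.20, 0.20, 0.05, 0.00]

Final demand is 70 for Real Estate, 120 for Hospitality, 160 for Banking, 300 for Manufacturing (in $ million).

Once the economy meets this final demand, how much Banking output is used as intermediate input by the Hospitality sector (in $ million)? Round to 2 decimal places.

z_BH = 16.14

I − A =
  [   1.00    -0.05    -0.35    -0.05]
  [  -0.10     0.95    -0.45    -0.15]
  [  -0.20    -0.05     1.00    -0.05]
  [  -0.20    -0.20    -0.05     1.00]
Compute the cofactors C_ij = (−1)^(i+j)·(3×3 minor ij) of I−A; the adjugate is their transpose:
adj(I−A) = Cᵀ =
  [ 0.89025   0.08100   0.35175   0.07425]
  [ 0.22575   0.91350   0.49875   0.17325]
  [ 0.20100   0.07200   0.90300   0.06600]
  [ 0.23325   0.20250   0.21525   0.84975]
det(I−A) = Σ_j (I−A)_1j·C_1j = (1.00)(0.89025) + (-0.05)(0.22575) + (-0.35)(0.20100) + (-0.05)(0.23325) = 0.79695
(I − A)⁻¹ = adj(I−A) / det(I−A) ≈
  [   1.1171     0.1016     0.4414     0.0932]
  [   0.2833     1.1462     0.6258     0.2174]
  [   0.2522     0.0903     1.1331     0.0828]
  [   0.2927     0.2541     0.2701     1.0663]
First solve x = (I − A)⁻¹ d = adj(I−A)·d / det(I−A); in particular x_H = (0.22575·70 + 0.91350·120 + 0.49875·160 + 0.17325·300) / 0.79695 = 257.1975 / 0.79695 ≈ 322.7273.
Intermediate flow from B to H: z_BH = a_BH · x_H = 0.05 × 257.1975 / 0.79695 = 12.859875 / 0.79695 ≈ 16.14.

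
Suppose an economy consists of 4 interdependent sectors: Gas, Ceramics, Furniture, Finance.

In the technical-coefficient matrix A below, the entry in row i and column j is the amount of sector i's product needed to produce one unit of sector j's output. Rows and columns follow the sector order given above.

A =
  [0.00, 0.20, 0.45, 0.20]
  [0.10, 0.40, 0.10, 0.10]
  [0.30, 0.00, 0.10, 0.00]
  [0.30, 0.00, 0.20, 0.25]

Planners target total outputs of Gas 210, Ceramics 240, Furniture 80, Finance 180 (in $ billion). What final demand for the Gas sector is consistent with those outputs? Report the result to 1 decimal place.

d_1 = 90.0

I − A =
  [   1.00    -0.20    -0.45    -0.20]
  [  -0.10     0.60    -0.10    -0.10]
  [  -0.30     0.00     0.90     0.00]
  [  -0.30     0.00    -0.20     0.75]
d = (I − A) x:
  d_1 = (+1.00)·210 + (-0.20)·240 + (-0.45)·80 + (-0.20)·180 = 90.0
  d_2 = (-0.10)·210 + (+0.60)·240 + (-0.10)·80 + (-0.10)·180 = 97.0
  d_3 = (-0.30)·210 + (+0.00)·240 + (+0.90)·80 + (+0.00)·180 = 9.0
  d_4 = (-0.30)·210 + (+0.00)·240 + (-0.20)·80 + (+0.75)·180 = 56.0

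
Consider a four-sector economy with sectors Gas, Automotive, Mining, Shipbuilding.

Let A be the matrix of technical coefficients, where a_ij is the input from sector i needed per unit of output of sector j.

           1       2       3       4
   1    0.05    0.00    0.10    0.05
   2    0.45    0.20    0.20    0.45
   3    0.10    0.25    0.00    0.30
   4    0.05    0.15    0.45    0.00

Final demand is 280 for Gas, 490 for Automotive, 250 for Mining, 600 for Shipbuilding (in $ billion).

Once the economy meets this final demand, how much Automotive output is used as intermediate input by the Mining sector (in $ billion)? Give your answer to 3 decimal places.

I − A =
  [   0.95     0.00    -0.10    -0.05]
  [  -0.45     0.80    -0.20    -0.45]
  [  -0.10    -0.25     1.00    -0.30]
  [  -0.05    -0.15    -0.45     1.00]
Compute the cofactors C_ij = (−1)^(i+j)·(3×3 minor ij) of I−A; the adjugate is their transpose:
adj(I−A) = Cᵀ =
  [ 0.514875   0.042625   0.092750   0.072750]
  [ 0.455000   0.805500   0.439250   0.517000]
  [ 0.223625   0.280375   0.690500   0.344500]
  [ 0.194625   0.249125   0.381250   0.693250]
det(I−A) = Σ_j (I−A)_1j·C_1j = (0.95)(0.514875) + (0.00)(0.455000) + (-0.10)(0.223625) + (-0.05)(0.194625) = 0.4570375
(I − A)⁻¹ = adj(I−A) / det(I−A) ≈
  [   1.1265     0.0933     0.2029     0.1592]
  [   0.9955     1.7624     0.9611     1.1312]
  [   0.4893     0.6135     1.5108     0.7538]
  [   0.4258     0.5451     0.8342     1.5168]
First solve x = (I − A)⁻¹ d = adj(I−A)·d / det(I−A); in particular x_3 = (0.223625·280 + 0.280375·490 + 0.690500·250 + 0.344500·600) / 0.4570375 = 579.32375 / 0.4570375 ≈ 1267.56284.
Intermediate flow from 2 to 3: z_23 = a_23 · x_3 = 0.20 × 579.32375 / 0.4570375 = 115.86475 / 0.4570375 ≈ 253.513.

z_23 = 253.513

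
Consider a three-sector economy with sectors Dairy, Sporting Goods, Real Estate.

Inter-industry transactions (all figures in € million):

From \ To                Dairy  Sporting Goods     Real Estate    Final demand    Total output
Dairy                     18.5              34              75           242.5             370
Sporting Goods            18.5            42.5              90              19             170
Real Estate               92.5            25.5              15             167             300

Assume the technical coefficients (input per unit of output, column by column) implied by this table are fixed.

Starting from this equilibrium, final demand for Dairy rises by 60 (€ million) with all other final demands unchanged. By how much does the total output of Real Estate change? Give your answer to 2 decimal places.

Δx_R = 20.86

Technical coefficients a_ij = z_ij / X_j:
  a_DD = 18.5/370 = 0.05, a_SD = 18.5/370 = 0.05, a_RD = 92.5/370 = 0.25
  a_DS = 34/170 = 0.20, a_SS = 42.5/170 = 0.25, a_RS = 25.5/170 = 0.15
  a_DR = 75/300 = 0.25, a_SR = 90/300 = 0.30, a_RR = 15/300 = 0.05
I − A =
  [   0.95    -0.20    -0.25]
  [  -0.05     0.75    -0.30]
  [  -0.25    -0.15     0.95]
Cofactors of I−A, C_ij = (−1)^(i+j)·(minor ij) (rows/columns in the sector order above):
  C_11 = (0.75)(0.95) − (-0.30)(-0.15) = 0.6675
  C_12 = −[(-0.05)(0.95) − (-0.30)(-0.25)] = 0.1225
  C_13 = (-0.05)(-0.15) − (0.75)(-0.25) = 0.1950
  C_21 = −[(-0.20)(0.95) − (-0.25)(-0.15)] = 0.2275
  C_22 = (0.95)(0.95) − (-0.25)(-0.25) = 0.8400
  C_23 = −[(0.95)(-0.15) − (-0.20)(-0.25)] = 0.1925
  C_31 = (-0.20)(-0.30) − (-0.25)(0.75) = 0.2475
  C_32 = −[(0.95)(-0.30) − (-0.25)(-0.05)] = 0.2975
  C_33 = (0.95)(0.75) − (-0.20)(-0.05) = 0.7025
det(I−A) = Σ_j (I−A)_1j·C_1j = (0.95)(0.6675) + (-0.20)(0.1225) + (-0.25)(0.1950) = 0.560875
adj(I−A) = Cᵀ =
  [ 0.6675   0.2275   0.2475]
  [ 0.1225   0.8400   0.2975]
  [ 0.1950   0.1925   0.7025]
(I − A)⁻¹ = adj(I−A) / det(I−A) ≈
  [   1.1901     0.4056     0.4413]
  [   0.2184     1.4977     0.5304]
  [   0.3477     0.3432     1.2525]
Δx = (I − A)⁻¹ Δd with Δd having +60 in the Dairy component and 0 elsewhere.
So Δx_R = L_RD · (+60), where L_RD = adj(I−A)_RD / det(I−A) = 0.1950 / 0.560875.
Δx_R = 0.1950 × (+60) / 0.560875 = 11.70 / 0.560875 ≈ 20.86.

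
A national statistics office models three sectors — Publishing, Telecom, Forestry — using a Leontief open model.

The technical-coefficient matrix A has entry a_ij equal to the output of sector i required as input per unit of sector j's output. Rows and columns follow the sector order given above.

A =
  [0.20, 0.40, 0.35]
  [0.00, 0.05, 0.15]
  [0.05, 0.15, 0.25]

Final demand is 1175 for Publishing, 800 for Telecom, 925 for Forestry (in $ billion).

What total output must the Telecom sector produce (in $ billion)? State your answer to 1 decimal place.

I − A =
  [   0.80    -0.40    -0.35]
  [   0.00     0.95    -0.15]
  [  -0.05    -0.15     0.75]
Cofactors of I−A, C_ij = (−1)^(i+j)·(minor ij) (rows/columns in the sector order above):
  C_11 = (0.95)(0.75) − (-0.15)(-0.15) = 0.6900
  C_12 = −[(0.00)(0.75) − (-0.15)(-0.05)] = 0.0075
  C_13 = (0.00)(-0.15) − (0.95)(-0.05) = 0.0475
  C_21 = −[(-0.40)(0.75) − (-0.35)(-0.15)] = 0.3525
  C_22 = (0.80)(0.75) − (-0.35)(-0.05) = 0.5825
  C_23 = −[(0.80)(-0.15) − (-0.40)(-0.05)] = 0.1400
  C_31 = (-0.40)(-0.15) − (-0.35)(0.95) = 0.3925
  C_32 = −[(0.80)(-0.15) − (-0.35)(0.00)] = 0.1200
  C_33 = (0.80)(0.95) − (-0.40)(0.00) = 0.7600
det(I−A) = Σ_j (I−A)_1j·C_1j = (0.80)(0.6900) + (-0.40)(0.0075) + (-0.35)(0.0475) = 0.532375
adj(I−A) = Cᵀ =
  [ 0.6900   0.3525   0.3925]
  [ 0.0075   0.5825   0.1200]
  [ 0.0475   0.1400   0.7600]
(I − A)⁻¹ = adj(I−A) / det(I−A) ≈
  [   1.2961     0.6621     0.7373]
  [   0.0141     1.0942     0.2254]
  [   0.0892     0.2630     1.4276]
x = (I − A)⁻¹ d = adj(I−A)·d / det(I−A), with det(I−A) = 0.532375:
  x_1 = (0.6900·1175 + 0.3525·800 + 0.3925·925) / 0.532375 = 1455.8125 / 0.532375 ≈ 2734.6
  x_2 = (0.0075·1175 + 0.5825·800 + 0.1200·925) / 0.532375 = 585.8125 / 0.532375 ≈ 1100.4
  x_3 = (0.0475·1175 + 0.1400·800 + 0.7600·925) / 0.532375 = 870.8125 / 0.532375 ≈ 1635.7

x_2 = 1100.4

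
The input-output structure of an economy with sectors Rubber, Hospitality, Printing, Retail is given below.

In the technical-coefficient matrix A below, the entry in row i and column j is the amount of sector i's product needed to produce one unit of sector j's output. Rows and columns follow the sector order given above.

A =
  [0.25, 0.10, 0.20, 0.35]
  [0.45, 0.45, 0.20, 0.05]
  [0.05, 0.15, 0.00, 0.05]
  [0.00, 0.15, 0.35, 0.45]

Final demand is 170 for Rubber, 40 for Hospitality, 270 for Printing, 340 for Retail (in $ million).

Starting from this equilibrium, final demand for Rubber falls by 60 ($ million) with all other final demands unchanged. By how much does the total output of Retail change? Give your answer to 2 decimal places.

I − A =
  [   0.75    -0.10    -0.20    -0.35]
  [  -0.45     0.55    -0.20    -0.05]
  [  -0.05    -0.15     1.00    -0.05]
  [   0.00    -0.15    -0.35     0.55]
Compute the cofactors C_ij = (−1)^(i+j)·(3×3 minor ij) of I−A; the adjugate is their transpose:
adj(I−A) = Cᵀ =
  [ 0.264750   0.142125   0.149625   0.195000]
  [ 0.246000   0.387750   0.200250   0.210000]
  [ 0.055250   0.072875   0.172875   0.057500]
  [ 0.102250   0.152125   0.164625   0.325000]
det(I−A) = Σ_j (I−A)_1j·C_1j = (0.75)(0.264750) + (-0.10)(0.246000) + (-0.20)(0.055250) + (-0.35)(0.102250) = 0.127125
(I − A)⁻¹ = adj(I−A) / det(I−A) ≈
  [   2.0826     1.1180     1.1770     1.5339]
  [   1.9351     3.0501     1.5752     1.6519]
  [   0.4346     0.5733     1.3599     0.4523]
  [   0.8043     1.1967     1.2950     2.5565]
Δx = (I − A)⁻¹ Δd with Δd having -60 in the Rubber component and 0 elsewhere.
So Δx_4 = L_41 · (-60), where L_41 = adj(I−A)_41 / det(I−A) = 0.102250 / 0.127125.
Δx_4 = 0.102250 × (-60) / 0.127125 = -6.135 / 0.127125 ≈ -48.26.

Δx_4 = -48.26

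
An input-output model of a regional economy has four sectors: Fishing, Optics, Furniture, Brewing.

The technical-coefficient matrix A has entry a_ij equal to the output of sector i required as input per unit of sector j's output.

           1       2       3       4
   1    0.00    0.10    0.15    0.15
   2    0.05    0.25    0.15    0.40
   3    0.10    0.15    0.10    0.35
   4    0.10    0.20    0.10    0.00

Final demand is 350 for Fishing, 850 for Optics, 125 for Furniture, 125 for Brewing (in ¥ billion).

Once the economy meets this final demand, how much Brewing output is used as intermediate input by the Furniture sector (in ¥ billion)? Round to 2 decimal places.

I − A =
  [   1.00    -0.10    -0.15    -0.15]
  [  -0.05     0.75    -0.15    -0.40]
  [  -0.10    -0.15     0.90    -0.35]
  [  -0.10    -0.20    -0.10     1.00]
Compute the cofactors C_ij = (−1)^(i+j)·(3×3 minor ij) of I−A; the adjugate is their transpose:
adj(I−A) = Cᵀ =
  [ 0.537750   0.148750   0.135250   0.187500]
  [ 0.103500   0.829750   0.202000   0.418125]
  [ 0.110250   0.234250   0.648250   0.337125]
  [ 0.085500   0.204250   0.118750   0.634125]
det(I−A) = Σ_j (I−A)_1j·C_1j = (1.00)(0.537750) + (-0.10)(0.103500) + (-0.15)(0.110250) + (-0.15)(0.085500) = 0.4980375
(I − A)⁻¹ = adj(I−A) / det(I−A) ≈
  [   1.0797     0.2987     0.2716     0.3765]
  [   0.2078     1.6660     0.4056     0.8395]
  [   0.2214     0.4703     1.3016     0.6769]
  [   0.1717     0.4101     0.2384     1.2732]
First solve x = (I − A)⁻¹ d = adj(I−A)·d / det(I−A); in particular x_3 = (0.110250·350 + 0.234250·850 + 0.648250·125 + 0.337125·125) / 0.4980375 = 360.871875 / 0.4980375 ≈ 724.5878.
Intermediate flow from 4 to 3: z_43 = a_43 · x_3 = 0.10 × 360.871875 / 0.4980375 = 36.0871875 / 0.4980375 ≈ 72.46.

z_43 = 72.46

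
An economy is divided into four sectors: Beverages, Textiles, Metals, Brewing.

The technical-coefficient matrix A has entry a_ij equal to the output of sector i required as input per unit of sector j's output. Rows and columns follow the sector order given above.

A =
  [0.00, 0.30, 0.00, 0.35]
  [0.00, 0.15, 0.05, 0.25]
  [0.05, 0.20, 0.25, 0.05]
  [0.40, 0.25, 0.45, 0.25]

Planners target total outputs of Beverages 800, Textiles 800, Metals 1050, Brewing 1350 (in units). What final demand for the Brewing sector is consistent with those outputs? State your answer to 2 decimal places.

I − A =
  [   1.00    -0.30     0.00    -0.35]
  [   0.00     0.85    -0.05    -0.25]
  [  -0.05    -0.20     0.75    -0.05]
  [  -0.40    -0.25    -0.45     0.75]
d = (I − A) x:
  d_1 = (+1.00)·800 + (-0.30)·800 + (+0.00)·1050 + (-0.35)·1350 = 87.50
  d_2 = (+0.00)·800 + (+0.85)·800 + (-0.05)·1050 + (-0.25)·1350 = 290.00
  d_3 = (-0.05)·800 + (-0.20)·800 + (+0.75)·1050 + (-0.05)·1350 = 520.00
  d_4 = (-0.40)·800 + (-0.25)·800 + (-0.45)·1050 + (+0.75)·1350 = 20.00

d_4 = 20.00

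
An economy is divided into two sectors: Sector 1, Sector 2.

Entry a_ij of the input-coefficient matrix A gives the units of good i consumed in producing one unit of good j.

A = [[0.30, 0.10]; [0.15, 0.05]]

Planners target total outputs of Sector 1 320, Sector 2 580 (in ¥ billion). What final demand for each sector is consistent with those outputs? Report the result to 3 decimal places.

I − A =
  [   0.70    -0.10]
  [  -0.15     0.95]
d = (I − A) x:
  d_1 = (+0.70)·320 + (-0.10)·580 = 166.000
  d_2 = (-0.15)·320 + (+0.95)·580 = 503.000

d_1 = 166.000, d_2 = 503.000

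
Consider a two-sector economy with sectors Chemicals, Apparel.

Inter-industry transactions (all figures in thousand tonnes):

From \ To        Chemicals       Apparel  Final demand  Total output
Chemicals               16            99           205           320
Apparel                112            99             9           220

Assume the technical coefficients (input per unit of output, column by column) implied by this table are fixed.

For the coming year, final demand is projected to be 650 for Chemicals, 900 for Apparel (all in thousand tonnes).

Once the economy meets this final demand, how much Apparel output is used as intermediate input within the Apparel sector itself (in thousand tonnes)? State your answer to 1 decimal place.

Technical coefficients a_ij = z_ij / X_j:
  a_CC = 16/320 = 0.05, a_AC = 112/320 = 0.35
  a_CA = 99/220 = 0.45, a_AA = 99/220 = 0.45
I − A =
  [   0.95    -0.45]
  [  -0.35     0.55]
det(I−A) = (0.95)(0.55) − (-0.45)(-0.35) = 0.3650
adj(I−A) = [[0.55, 0.45], [0.35, 0.95]]
(I − A)⁻¹ = adj(I−A) / det(I−A) ≈
  [   1.5068     1.2329]
  [   0.9589     2.6027]
First solve x = (I − A)⁻¹ d = adj(I−A)·d / det(I−A); in particular x_A = (0.35·650 + 0.95·900) / 0.3650 = 1082.50 / 0.3650 ≈ 2965.753.
Intermediate flow from A to A: z_AA = a_AA · x_A = 0.45 × 1082.50 / 0.3650 = 487.125 / 0.3650 ≈ 1334.6.

z_AA = 1334.6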